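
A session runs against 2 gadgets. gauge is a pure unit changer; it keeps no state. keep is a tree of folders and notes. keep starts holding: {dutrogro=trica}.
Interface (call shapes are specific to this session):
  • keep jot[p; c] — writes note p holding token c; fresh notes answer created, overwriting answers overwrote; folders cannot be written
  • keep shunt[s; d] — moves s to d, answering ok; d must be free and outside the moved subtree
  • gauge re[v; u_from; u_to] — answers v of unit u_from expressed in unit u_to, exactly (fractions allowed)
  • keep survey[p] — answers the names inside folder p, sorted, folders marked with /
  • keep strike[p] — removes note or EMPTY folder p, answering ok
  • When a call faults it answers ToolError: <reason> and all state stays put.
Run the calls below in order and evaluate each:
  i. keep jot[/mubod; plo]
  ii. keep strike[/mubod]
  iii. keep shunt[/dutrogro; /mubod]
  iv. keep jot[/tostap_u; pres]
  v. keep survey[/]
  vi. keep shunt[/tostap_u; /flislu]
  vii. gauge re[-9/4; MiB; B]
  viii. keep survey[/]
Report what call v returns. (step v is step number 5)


Answer: [mubod, tostap_u]

Derivation:
% keep jot p=/mubod c=plo
  created
% keep strike p=/mubod
  ok
% keep shunt s=/dutrogro d=/mubod
  ok
% keep jot p=/tostap_u c=pres
  created
% keep survey p=/
  [mubod, tostap_u]
% keep shunt s=/tostap_u d=/flislu
  ok
% gauge re v=-9/4 u_from=MiB u_to=B
  -2359296
% keep survey p=/
  [flislu, mubod]


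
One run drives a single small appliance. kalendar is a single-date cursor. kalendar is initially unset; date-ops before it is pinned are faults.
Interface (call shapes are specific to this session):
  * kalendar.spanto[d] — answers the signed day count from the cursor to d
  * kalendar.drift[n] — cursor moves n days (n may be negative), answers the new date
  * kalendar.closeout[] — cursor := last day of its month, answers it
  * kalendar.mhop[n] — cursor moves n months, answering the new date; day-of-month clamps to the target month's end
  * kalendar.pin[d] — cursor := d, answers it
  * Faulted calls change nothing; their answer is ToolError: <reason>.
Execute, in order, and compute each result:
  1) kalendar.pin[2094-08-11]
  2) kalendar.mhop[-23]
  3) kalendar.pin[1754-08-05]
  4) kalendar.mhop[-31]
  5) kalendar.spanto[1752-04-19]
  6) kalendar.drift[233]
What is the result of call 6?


·→ kalendar.pin(d=2094-08-11)
·← 2094-08-11
·→ kalendar.mhop(n=-23)
·← 2092-09-11
·→ kalendar.pin(d=1754-08-05)
·← 1754-08-05
·→ kalendar.mhop(n=-31)
·← 1752-01-05
·→ kalendar.spanto(d=1752-04-19)
·← 105
·→ kalendar.drift(n=233)
·← 1752-08-25

Answer: 1752-08-25


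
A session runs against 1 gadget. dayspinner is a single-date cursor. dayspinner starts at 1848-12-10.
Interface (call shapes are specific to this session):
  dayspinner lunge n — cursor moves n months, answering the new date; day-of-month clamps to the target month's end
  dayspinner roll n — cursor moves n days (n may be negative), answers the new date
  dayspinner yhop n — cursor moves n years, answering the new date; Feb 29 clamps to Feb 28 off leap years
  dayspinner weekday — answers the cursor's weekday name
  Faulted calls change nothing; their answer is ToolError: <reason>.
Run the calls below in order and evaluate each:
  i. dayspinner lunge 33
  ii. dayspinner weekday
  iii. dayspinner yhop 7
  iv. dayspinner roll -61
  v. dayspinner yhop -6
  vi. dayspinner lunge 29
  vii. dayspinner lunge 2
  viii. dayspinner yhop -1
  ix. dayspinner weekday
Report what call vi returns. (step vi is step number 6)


CALL dayspinner lunge[33]
RET  1851-09-10
CALL dayspinner weekday[]
RET  Wednesday
CALL dayspinner yhop[7]
RET  1858-09-10
CALL dayspinner roll[-61]
RET  1858-07-11
CALL dayspinner yhop[-6]
RET  1852-07-11
CALL dayspinner lunge[29]
RET  1854-12-11
CALL dayspinner lunge[2]
RET  1855-02-11
CALL dayspinner yhop[-1]
RET  1854-02-11
CALL dayspinner weekday[]
RET  Saturday

Answer: 1854-12-11


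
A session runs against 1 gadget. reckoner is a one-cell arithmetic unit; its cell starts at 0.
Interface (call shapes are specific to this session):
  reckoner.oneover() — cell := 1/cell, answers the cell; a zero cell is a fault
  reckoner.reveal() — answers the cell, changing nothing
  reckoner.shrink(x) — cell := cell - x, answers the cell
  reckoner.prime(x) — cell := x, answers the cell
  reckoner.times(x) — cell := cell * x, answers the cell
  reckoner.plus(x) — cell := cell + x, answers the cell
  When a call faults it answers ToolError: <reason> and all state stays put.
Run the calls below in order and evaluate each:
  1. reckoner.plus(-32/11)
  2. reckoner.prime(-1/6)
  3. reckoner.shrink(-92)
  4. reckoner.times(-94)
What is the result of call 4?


! reckoner.plus(x=-32/11) ~> -32/11
! reckoner.prime(x=-1/6) ~> -1/6
! reckoner.shrink(x=-92) ~> 551/6
! reckoner.times(x=-94) ~> -25897/3

Answer: -25897/3


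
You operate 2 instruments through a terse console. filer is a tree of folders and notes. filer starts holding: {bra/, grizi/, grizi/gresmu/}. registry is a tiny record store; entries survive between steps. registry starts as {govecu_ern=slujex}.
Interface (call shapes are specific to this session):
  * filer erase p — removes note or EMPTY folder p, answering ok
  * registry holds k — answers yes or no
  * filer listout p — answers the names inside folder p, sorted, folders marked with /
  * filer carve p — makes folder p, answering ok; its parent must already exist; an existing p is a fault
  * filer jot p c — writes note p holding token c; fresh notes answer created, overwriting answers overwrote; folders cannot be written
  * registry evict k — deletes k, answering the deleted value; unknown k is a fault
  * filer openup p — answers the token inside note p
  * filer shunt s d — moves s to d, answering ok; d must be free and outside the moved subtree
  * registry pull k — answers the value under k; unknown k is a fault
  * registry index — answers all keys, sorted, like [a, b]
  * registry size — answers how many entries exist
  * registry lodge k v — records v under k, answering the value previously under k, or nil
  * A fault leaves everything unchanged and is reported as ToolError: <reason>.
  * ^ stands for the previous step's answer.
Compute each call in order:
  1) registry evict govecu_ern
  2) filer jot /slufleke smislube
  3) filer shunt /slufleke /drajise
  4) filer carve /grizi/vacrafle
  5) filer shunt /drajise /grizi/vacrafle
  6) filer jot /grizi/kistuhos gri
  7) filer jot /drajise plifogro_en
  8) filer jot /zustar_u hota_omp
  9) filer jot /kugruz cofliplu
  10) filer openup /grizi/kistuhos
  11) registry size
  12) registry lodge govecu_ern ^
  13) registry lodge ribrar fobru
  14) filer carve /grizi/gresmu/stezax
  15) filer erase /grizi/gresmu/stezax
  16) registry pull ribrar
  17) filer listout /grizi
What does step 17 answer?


CALL registry evict[k='govecu_ern']
RET  slujex
CALL filer jot[p='/slufleke'; c='smislube']
RET  created
CALL filer shunt[s='/slufleke'; d='/drajise']
RET  ok
CALL filer carve[p='/grizi/vacrafle']
RET  ok
CALL filer shunt[s='/drajise'; d='/grizi/vacrafle']
RET  ToolError: exists
CALL filer jot[p='/grizi/kistuhos'; c='gri']
RET  created
CALL filer jot[p='/drajise'; c='plifogro_en']
RET  overwrote
CALL filer jot[p='/zustar_u'; c='hota_omp']
RET  created
CALL filer jot[p='/kugruz'; c='cofliplu']
RET  created
CALL filer openup[p='/grizi/kistuhos']
RET  gri
CALL registry size[]
RET  0
CALL registry lodge[k='govecu_ern'; v='^']
RET  nil
CALL registry lodge[k='ribrar'; v='fobru']
RET  nil
CALL filer carve[p='/grizi/gresmu/stezax']
RET  ok
CALL filer erase[p='/grizi/gresmu/stezax']
RET  ok
CALL registry pull[k='ribrar']
RET  fobru
CALL filer listout[p='/grizi']
RET  [gresmu/, kistuhos, vacrafle/]

Answer: [gresmu/, kistuhos, vacrafle/]


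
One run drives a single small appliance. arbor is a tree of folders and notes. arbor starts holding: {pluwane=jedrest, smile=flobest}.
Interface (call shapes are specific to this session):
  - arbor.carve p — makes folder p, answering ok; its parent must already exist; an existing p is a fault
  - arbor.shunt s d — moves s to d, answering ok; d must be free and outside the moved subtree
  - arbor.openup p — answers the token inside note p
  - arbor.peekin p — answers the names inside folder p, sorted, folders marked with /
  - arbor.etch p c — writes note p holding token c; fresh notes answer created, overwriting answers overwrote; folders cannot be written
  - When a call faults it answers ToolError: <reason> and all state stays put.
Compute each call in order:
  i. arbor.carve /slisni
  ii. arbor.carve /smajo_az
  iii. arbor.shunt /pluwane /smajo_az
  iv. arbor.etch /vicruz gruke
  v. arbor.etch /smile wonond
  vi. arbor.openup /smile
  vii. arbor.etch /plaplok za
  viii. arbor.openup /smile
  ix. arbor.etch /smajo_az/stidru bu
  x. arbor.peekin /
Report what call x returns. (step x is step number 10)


·→ arbor.carve(p=/slisni)
·← ok
·→ arbor.carve(p=/smajo_az)
·← ok
·→ arbor.shunt(s=/pluwane, d=/smajo_az)
·← ToolError: exists
·→ arbor.etch(p=/vicruz, c=gruke)
·← created
·→ arbor.etch(p=/smile, c=wonond)
·← overwrote
·→ arbor.openup(p=/smile)
·← wonond
·→ arbor.etch(p=/plaplok, c=za)
·← created
·→ arbor.openup(p=/smile)
·← wonond
·→ arbor.etch(p=/smajo_az/stidru, c=bu)
·← created
·→ arbor.peekin(p=/)
·← [plaplok, pluwane, slisni/, smajo_az/, smile, vicruz]

Answer: [plaplok, pluwane, slisni/, smajo_az/, smile, vicruz]


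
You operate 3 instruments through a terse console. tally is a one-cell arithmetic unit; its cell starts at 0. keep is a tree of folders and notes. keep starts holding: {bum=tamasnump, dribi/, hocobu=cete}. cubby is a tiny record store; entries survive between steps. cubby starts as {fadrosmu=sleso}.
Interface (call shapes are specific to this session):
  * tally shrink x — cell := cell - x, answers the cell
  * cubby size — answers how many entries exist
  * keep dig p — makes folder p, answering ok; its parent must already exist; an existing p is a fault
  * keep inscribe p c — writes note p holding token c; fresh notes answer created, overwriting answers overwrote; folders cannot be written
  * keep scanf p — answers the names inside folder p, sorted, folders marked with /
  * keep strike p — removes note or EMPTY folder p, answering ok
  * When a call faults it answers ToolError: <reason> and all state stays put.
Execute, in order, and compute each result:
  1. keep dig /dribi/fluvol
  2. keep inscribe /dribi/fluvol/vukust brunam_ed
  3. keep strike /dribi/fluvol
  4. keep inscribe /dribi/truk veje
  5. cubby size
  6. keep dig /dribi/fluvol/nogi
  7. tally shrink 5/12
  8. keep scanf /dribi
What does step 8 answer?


Answer: [fluvol/, truk]

Derivation:
>>> keep dig p=/dribi/fluvol
  ok
>>> keep inscribe p=/dribi/fluvol/vukust c=brunam_ed
  created
>>> keep strike p=/dribi/fluvol
  ToolError: not empty
>>> keep inscribe p=/dribi/truk c=veje
  created
>>> cubby size
  1
>>> keep dig p=/dribi/fluvol/nogi
  ok
>>> tally shrink x=5/12
  -5/12
>>> keep scanf p=/dribi
  [fluvol/, truk]


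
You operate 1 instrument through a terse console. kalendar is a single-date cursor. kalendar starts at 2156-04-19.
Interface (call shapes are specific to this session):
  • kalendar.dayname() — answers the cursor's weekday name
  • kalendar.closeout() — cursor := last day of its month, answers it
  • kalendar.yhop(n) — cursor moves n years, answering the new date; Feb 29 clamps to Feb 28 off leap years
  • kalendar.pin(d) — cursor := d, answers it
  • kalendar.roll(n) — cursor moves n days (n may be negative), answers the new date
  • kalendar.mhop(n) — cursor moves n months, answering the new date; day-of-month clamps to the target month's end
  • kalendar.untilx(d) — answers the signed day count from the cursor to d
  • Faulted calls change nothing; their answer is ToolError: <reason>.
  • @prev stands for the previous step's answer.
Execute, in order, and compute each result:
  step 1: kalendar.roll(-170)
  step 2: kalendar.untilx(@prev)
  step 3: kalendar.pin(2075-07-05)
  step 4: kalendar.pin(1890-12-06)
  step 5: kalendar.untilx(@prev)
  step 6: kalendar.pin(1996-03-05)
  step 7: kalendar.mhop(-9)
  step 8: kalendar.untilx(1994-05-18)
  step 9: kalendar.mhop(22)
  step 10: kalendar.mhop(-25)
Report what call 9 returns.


Answer: 1997-04-05

Derivation:
# 1. roll(n: -170) -> 2155-11-01
# 2. untilx(d: @prev) -> 0
# 3. pin(d: 2075-07-05) -> 2075-07-05
# 4. pin(d: 1890-12-06) -> 1890-12-06
# 5. untilx(d: @prev) -> 0
# 6. pin(d: 1996-03-05) -> 1996-03-05
# 7. mhop(n: -9) -> 1995-06-05
# 8. untilx(d: 1994-05-18) -> -383
# 9. mhop(n: 22) -> 1997-04-05
# 10. mhop(n: -25) -> 1995-03-05


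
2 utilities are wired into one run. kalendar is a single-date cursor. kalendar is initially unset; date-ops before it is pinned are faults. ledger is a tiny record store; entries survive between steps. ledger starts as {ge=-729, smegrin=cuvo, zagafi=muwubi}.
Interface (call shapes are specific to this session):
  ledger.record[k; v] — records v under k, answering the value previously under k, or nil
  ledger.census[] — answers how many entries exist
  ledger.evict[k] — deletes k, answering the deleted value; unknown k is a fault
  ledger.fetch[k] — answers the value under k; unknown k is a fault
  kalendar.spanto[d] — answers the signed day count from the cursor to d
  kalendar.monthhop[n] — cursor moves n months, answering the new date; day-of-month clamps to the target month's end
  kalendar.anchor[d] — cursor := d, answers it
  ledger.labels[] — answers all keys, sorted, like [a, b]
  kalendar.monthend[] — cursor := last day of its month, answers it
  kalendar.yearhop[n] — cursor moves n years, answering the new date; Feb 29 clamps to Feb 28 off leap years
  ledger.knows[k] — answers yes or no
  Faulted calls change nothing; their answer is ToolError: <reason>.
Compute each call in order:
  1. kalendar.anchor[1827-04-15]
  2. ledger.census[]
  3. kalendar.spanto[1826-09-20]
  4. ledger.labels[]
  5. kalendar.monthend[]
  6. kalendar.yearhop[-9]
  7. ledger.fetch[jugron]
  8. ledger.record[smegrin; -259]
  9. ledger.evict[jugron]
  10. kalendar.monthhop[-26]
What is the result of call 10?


-- 1. kalendar.anchor(d: 1827-04-15) == 1827-04-15
-- 2. ledger.census() == 3
-- 3. kalendar.spanto(d: 1826-09-20) == -207
-- 4. ledger.labels() == [ge, smegrin, zagafi]
-- 5. kalendar.monthend() == 1827-04-30
-- 6. kalendar.yearhop(n: -9) == 1818-04-30
-- 7. ledger.fetch(k: jugron) == ToolError: no such key jugron
-- 8. ledger.record(k: smegrin, v: -259) == cuvo
-- 9. ledger.evict(k: jugron) == ToolError: no such key jugron
-- 10. kalendar.monthhop(n: -26) == 1816-02-29

Answer: 1816-02-29


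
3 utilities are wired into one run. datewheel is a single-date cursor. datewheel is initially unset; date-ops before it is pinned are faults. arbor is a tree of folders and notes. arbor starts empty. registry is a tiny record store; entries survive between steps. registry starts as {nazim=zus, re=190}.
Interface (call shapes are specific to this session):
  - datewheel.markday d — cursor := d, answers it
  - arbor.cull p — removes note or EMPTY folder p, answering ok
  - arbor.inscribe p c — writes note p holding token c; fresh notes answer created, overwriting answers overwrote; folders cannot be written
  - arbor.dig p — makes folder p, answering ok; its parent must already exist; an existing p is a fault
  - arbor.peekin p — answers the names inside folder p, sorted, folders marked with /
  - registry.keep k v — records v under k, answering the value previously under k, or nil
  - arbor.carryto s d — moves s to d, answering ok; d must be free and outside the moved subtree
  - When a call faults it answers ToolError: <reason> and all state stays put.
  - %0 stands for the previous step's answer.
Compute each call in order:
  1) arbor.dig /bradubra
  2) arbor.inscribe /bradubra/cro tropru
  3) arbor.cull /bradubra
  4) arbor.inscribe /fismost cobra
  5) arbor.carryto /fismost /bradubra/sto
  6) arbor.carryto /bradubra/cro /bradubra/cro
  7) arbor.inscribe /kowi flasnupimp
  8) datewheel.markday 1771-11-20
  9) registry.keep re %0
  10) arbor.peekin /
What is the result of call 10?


-- dig(/bradubra) == ok
-- inscribe(/bradubra/cro, tropru) == created
-- cull(/bradubra) == ToolError: not empty
-- inscribe(/fismost, cobra) == created
-- carryto(/fismost, /bradubra/sto) == ok
-- carryto(/bradubra/cro, /bradubra/cro) == ToolError: exists
-- inscribe(/kowi, flasnupimp) == created
-- markday(1771-11-20) == 1771-11-20
-- keep(re, %0) == 190
-- peekin(/) == [bradubra/, kowi]

Answer: [bradubra/, kowi]


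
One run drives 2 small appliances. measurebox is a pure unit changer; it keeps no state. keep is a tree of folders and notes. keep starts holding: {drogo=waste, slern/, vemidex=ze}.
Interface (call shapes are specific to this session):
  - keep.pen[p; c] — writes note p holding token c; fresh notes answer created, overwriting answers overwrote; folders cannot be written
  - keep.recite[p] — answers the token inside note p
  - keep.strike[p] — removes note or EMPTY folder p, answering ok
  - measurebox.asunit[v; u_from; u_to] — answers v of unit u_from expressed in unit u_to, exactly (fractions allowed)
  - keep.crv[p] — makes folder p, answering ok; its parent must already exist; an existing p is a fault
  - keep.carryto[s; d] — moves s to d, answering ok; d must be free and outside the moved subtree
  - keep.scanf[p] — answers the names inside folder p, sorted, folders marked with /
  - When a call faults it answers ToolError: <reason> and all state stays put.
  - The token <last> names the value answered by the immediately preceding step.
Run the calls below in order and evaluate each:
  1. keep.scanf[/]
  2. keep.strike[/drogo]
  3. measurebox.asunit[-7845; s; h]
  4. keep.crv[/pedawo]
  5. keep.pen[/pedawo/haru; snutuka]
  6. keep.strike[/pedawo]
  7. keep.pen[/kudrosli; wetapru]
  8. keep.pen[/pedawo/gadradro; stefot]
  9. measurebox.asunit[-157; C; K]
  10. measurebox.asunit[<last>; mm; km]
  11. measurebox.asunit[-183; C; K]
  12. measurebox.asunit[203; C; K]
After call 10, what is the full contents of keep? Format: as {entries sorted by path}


CALL keep.scanf[/]
RET  [drogo, slern/, vemidex]
CALL keep.strike[/drogo]
RET  ok
CALL measurebox.asunit[-7845; s; h]
RET  -523/240
CALL keep.crv[/pedawo]
RET  ok
CALL keep.pen[/pedawo/haru; snutuka]
RET  created
CALL keep.strike[/pedawo]
RET  ToolError: not empty
CALL keep.pen[/kudrosli; wetapru]
RET  created
CALL keep.pen[/pedawo/gadradro; stefot]
RET  created
CALL measurebox.asunit[-157; C; K]
RET  2323/20
CALL measurebox.asunit[<last>; mm; km]
RET  2323/20000000
CALL measurebox.asunit[-183; C; K]
RET  1803/20
CALL measurebox.asunit[203; C; K]
RET  9523/20

Answer: {kudrosli=wetapru, pedawo/, pedawo/gadradro=stefot, pedawo/haru=snutuka, slern/, vemidex=ze}


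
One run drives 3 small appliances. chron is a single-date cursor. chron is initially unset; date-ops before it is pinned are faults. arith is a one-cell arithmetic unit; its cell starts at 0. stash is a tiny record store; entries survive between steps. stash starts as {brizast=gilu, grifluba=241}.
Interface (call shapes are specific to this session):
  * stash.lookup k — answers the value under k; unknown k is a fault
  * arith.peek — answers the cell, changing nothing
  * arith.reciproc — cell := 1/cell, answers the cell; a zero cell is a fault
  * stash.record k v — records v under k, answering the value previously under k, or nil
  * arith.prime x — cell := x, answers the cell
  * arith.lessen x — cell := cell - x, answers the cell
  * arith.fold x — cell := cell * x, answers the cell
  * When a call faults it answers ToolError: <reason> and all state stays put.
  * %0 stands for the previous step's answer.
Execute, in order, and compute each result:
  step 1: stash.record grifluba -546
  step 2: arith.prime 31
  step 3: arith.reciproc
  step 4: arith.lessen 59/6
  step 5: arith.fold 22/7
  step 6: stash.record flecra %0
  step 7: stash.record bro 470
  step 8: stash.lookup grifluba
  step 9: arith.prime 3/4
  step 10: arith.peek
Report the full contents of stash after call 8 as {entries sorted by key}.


CALL stash.record[k: grifluba; v: -546]
RET  241
CALL arith.prime[x: 31]
RET  31
CALL arith.reciproc[]
RET  1/31
CALL arith.lessen[x: 59/6]
RET  -1823/186
CALL arith.fold[x: 22/7]
RET  -20053/651
CALL stash.record[k: flecra; v: %0]
RET  nil
CALL stash.record[k: bro; v: 470]
RET  nil
CALL stash.lookup[k: grifluba]
RET  -546
CALL arith.prime[x: 3/4]
RET  3/4
CALL arith.peek[]
RET  3/4

Answer: {brizast=gilu, bro=470, flecra=-20053/651, grifluba=-546}


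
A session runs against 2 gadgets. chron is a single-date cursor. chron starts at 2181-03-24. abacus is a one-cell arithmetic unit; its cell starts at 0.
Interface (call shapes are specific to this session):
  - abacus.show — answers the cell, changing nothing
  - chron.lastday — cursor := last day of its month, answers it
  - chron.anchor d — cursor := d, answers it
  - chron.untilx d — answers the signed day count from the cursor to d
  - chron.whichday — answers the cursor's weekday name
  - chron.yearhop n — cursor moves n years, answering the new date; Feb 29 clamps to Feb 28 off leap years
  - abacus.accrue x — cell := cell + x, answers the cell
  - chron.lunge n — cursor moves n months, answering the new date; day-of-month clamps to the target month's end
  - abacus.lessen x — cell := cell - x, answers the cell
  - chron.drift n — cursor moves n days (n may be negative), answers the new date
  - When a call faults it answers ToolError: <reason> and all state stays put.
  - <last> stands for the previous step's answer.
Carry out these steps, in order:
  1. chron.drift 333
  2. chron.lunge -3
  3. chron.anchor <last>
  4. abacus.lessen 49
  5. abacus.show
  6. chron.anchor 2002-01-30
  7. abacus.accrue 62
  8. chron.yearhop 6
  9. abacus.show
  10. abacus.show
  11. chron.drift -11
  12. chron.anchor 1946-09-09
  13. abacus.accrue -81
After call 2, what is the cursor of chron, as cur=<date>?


Answer: cur=2181-11-20

Derivation:
CALL chron.drift[333]
RET  2182-02-20
CALL chron.lunge[-3]
RET  2181-11-20
CALL chron.anchor[<last>]
RET  2181-11-20
CALL abacus.lessen[49]
RET  -49
CALL abacus.show[]
RET  -49
CALL chron.anchor[2002-01-30]
RET  2002-01-30
CALL abacus.accrue[62]
RET  13
CALL chron.yearhop[6]
RET  2008-01-30
CALL abacus.show[]
RET  13
CALL abacus.show[]
RET  13
CALL chron.drift[-11]
RET  2008-01-19
CALL chron.anchor[1946-09-09]
RET  1946-09-09
CALL abacus.accrue[-81]
RET  -68


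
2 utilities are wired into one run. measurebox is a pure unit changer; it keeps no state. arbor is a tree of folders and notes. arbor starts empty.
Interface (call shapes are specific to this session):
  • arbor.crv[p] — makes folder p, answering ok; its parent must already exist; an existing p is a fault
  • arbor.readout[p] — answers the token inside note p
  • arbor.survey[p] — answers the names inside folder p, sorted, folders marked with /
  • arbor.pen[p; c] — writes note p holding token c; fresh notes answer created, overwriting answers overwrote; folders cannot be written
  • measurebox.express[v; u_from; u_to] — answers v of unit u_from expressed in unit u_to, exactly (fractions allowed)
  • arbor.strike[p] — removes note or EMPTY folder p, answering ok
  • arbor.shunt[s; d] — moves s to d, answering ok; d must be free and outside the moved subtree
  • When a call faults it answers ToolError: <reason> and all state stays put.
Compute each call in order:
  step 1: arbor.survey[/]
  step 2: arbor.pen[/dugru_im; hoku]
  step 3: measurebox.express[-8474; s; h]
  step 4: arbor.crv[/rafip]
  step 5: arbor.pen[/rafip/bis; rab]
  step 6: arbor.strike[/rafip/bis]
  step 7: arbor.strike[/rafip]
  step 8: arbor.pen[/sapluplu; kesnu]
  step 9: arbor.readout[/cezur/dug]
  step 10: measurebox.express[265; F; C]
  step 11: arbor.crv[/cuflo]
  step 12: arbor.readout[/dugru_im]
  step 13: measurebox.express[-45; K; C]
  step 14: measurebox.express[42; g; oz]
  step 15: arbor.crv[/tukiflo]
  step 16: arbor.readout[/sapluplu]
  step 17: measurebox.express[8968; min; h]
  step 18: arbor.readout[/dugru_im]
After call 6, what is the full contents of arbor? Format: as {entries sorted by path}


Now I run arbor.survey with /, which returns [].
Invoking arbor.pen with /dugru_im, hoku, → created.
I run measurebox.express with -8474, s, h, which returns -4237/1800.
I try arbor.crv with /rafip, and observe ok.
Next I call arbor.pen with /rafip/bis, rab, giving created.
I use arbor.strike with /rafip/bis, and get ok.
Calling arbor.strike with /rafip, → ok.
Using arbor.pen with /sapluplu, kesnu, giving created.
I call arbor.readout with /cezur/dug, and get ToolError: not found.
Using measurebox.express with 265, F, C, and see 1165/9.
Invoking arbor.crv with /cuflo, giving ok.
Calling arbor.readout with /dugru_im, and get hoku.
Next I call measurebox.express with -45, K, C, and observe -6363/20.
Invoking measurebox.express with 42, g, oz, yielding 9600000/6479891.
Using arbor.crv with /tukiflo, yielding ok.
I call arbor.readout with /sapluplu: kesnu.
I invoke measurebox.express with 8968, min, h, yielding 2242/15.
I use arbor.readout with /dugru_im, giving hoku.

Answer: {dugru_im=hoku, rafip/}


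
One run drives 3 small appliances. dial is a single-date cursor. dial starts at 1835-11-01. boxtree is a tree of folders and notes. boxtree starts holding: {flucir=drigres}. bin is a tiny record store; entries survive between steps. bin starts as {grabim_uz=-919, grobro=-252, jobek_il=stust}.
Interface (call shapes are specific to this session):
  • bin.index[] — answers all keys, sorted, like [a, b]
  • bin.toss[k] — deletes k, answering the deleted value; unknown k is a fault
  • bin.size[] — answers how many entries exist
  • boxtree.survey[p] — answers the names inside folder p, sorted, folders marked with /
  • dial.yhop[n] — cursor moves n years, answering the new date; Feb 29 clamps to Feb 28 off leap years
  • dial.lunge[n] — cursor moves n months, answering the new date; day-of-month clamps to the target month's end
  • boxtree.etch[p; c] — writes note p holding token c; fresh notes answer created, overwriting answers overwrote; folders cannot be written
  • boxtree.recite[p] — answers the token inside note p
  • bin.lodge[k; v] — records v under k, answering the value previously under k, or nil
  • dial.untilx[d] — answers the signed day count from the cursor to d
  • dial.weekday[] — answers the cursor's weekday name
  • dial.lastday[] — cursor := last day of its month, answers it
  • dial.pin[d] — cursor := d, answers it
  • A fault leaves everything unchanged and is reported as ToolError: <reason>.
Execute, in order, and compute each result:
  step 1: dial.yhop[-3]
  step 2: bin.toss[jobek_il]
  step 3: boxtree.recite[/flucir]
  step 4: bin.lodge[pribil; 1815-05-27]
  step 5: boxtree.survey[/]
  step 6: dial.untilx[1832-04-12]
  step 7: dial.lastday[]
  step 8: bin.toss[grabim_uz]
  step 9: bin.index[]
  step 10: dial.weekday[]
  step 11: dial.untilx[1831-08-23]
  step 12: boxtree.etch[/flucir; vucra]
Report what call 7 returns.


>>> dial.yhop n: -3
[out] 1832-11-01
>>> bin.toss k: jobek_il
[out] stust
>>> boxtree.recite p: /flucir
[out] drigres
>>> bin.lodge k: pribil v: 1815-05-27
[out] nil
>>> boxtree.survey p: /
[out] [flucir]
>>> dial.untilx d: 1832-04-12
[out] -203
>>> dial.lastday
[out] 1832-11-30
>>> bin.toss k: grabim_uz
[out] -919
>>> bin.index
[out] [grobro, pribil]
>>> dial.weekday
[out] Friday
>>> dial.untilx d: 1831-08-23
[out] -465
>>> boxtree.etch p: /flucir c: vucra
[out] overwrote

Answer: 1832-11-30


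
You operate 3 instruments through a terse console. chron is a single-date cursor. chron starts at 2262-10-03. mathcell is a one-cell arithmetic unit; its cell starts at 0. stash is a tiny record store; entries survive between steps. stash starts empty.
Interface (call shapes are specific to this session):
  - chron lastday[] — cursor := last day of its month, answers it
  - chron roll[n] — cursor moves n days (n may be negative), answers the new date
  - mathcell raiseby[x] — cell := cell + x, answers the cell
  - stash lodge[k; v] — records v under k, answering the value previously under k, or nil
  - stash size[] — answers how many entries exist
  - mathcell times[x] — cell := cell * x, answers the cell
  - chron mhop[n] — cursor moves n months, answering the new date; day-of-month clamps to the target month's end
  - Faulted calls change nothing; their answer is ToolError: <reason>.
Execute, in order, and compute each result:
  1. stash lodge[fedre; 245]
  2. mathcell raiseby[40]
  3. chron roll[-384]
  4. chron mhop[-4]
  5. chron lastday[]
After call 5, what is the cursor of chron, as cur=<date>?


Answer: cur=2261-05-31

Derivation:
[in] stash lodge fedre 245
= nil
[in] mathcell raiseby 40
= 40
[in] chron roll -384
= 2261-09-14
[in] chron mhop -4
= 2261-05-14
[in] chron lastday
= 2261-05-31


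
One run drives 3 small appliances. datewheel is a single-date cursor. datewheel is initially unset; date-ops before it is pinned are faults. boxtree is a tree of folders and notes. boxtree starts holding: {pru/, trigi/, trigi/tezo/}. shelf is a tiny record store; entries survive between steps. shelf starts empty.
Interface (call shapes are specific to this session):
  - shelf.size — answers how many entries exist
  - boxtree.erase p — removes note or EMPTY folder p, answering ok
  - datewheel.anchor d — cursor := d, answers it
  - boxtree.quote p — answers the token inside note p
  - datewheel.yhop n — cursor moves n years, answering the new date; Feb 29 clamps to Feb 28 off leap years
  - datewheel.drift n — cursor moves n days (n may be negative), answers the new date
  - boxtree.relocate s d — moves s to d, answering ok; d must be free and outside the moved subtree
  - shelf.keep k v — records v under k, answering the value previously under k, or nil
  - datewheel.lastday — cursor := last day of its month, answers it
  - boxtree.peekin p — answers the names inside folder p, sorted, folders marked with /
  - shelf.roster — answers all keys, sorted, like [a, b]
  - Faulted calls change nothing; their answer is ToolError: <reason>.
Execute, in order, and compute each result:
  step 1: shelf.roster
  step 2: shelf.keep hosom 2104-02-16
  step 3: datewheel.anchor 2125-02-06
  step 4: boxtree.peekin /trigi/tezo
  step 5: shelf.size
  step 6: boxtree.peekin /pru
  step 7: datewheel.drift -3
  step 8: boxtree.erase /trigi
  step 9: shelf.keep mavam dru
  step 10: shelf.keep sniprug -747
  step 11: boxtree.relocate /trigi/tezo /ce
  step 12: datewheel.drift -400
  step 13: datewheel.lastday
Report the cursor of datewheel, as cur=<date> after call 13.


Answer: cur=2123-12-31

Derivation:
Invoking roster(), → [].
I use keep using k='hosom', v='2104-02-16', → nil.
I try anchor using d='2125-02-06', and see 2125-02-06.
I run peekin using p='/trigi/tezo', — result: [].
Using size: 1.
I call peekin using p='/pru', giving [].
Next I call drift using n='-3', and get 2125-02-03.
Using erase using p='/trigi', and see ToolError: not empty.
I try keep using k='mavam', v='dru', which returns nil.
I try keep using k='sniprug', v='-747', which returns nil.
I use relocate using s='/trigi/tezo', d='/ce', yielding ok.
Using drift using n='-400', giving 2123-12-31.
I call lastday, — result: 2123-12-31.


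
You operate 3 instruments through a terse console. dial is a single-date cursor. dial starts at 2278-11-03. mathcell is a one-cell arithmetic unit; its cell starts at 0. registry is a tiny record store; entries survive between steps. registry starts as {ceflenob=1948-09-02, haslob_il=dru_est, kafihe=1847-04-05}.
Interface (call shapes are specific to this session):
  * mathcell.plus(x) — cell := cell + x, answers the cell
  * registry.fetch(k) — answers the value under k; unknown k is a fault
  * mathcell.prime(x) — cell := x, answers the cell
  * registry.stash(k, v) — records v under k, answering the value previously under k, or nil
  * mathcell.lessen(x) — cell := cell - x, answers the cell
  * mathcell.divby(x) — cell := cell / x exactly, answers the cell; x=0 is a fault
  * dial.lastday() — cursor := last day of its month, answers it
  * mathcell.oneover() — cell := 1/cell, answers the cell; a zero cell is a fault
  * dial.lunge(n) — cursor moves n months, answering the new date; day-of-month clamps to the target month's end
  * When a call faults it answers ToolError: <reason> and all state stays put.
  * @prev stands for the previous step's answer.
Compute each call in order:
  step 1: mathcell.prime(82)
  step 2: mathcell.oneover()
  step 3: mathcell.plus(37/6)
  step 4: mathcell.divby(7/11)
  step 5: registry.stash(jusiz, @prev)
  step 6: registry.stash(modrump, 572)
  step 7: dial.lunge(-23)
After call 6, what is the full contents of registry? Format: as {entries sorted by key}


·→ mathcell.prime(x: 82)
·← 82
·→ mathcell.oneover()
·← 1/82
·→ mathcell.plus(x: 37/6)
·← 760/123
·→ mathcell.divby(x: 7/11)
·← 8360/861
·→ registry.stash(k: jusiz, v: @prev)
·← nil
·→ registry.stash(k: modrump, v: 572)
·← nil
·→ dial.lunge(n: -23)
·← 2276-12-03

Answer: {ceflenob=1948-09-02, haslob_il=dru_est, jusiz=8360/861, kafihe=1847-04-05, modrump=572}


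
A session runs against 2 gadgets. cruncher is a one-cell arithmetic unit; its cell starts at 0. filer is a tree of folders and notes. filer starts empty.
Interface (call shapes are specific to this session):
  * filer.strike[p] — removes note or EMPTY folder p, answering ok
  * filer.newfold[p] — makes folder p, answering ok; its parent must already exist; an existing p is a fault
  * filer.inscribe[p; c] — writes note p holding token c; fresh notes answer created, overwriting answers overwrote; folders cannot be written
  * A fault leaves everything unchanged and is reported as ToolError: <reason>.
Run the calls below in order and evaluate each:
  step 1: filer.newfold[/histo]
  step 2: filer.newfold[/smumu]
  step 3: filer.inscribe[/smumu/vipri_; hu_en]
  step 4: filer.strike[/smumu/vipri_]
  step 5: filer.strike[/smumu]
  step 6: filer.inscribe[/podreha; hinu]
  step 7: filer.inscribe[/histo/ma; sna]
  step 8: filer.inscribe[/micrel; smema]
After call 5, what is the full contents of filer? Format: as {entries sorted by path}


Now I run newfold passing p: /histo, giving ok.
I call newfold passing p: /smumu, → ok.
Invoking inscribe passing p: /smumu/vipri_, c: hu_en, yielding created.
I try strike passing p: /smumu/vipri_, which returns ok.
Calling strike passing p: /smumu: ok.
I try inscribe passing p: /podreha, c: hinu, and see created.
I call inscribe passing p: /histo/ma, c: sna, and see created.
I try inscribe passing p: /micrel, c: smema, → created.

Answer: {histo/}


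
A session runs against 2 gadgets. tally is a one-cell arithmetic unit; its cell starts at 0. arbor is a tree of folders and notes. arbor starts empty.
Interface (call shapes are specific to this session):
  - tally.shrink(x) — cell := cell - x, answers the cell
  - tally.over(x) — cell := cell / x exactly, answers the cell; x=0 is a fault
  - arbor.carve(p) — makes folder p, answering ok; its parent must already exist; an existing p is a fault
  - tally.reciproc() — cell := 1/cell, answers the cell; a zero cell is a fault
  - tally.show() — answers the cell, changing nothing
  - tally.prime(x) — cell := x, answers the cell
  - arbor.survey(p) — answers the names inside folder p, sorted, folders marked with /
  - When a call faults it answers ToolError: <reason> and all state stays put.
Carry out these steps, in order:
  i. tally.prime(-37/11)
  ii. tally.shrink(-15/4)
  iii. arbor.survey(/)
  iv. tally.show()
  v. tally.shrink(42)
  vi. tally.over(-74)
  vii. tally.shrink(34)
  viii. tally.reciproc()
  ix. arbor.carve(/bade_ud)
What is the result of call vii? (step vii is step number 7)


Answer: -108873/3256

Derivation:
I call tally.prime with x=-37/11, and get -37/11.
I invoke tally.shrink with x=-15/4, and get 17/44.
Calling arbor.survey with p=/, — result: [].
I call tally.show(), and observe 17/44.
Next I call tally.shrink with x=42: -1831/44.
Now I run tally.over with x=-74, yielding 1831/3256.
Invoking tally.shrink with x=34, and observe -108873/3256.
I call tally.reciproc, giving -3256/108873.
I call arbor.carve with p=/bade_ud, — result: ok.


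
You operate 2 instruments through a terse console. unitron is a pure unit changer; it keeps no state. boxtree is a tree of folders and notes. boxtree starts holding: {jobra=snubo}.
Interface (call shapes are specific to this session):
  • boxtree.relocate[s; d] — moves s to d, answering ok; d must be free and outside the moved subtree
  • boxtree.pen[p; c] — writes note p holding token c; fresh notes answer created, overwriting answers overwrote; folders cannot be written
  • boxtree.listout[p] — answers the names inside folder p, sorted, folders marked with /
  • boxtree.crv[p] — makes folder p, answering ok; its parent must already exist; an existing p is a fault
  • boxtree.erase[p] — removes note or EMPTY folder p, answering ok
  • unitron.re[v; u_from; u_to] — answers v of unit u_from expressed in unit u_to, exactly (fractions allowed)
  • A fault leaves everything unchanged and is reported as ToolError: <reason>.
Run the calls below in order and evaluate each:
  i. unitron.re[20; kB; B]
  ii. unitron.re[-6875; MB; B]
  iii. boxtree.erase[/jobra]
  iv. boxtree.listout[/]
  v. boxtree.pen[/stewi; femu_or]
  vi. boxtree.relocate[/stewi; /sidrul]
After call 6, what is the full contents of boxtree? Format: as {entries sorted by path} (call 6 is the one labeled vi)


Answer: {sidrul=femu_or}

Derivation:
>> unitron.re(v: 20, u_from: kB, u_to: B)
<< 20000
>> unitron.re(v: -6875, u_from: MB, u_to: B)
<< -6875000000
>> boxtree.erase(p: /jobra)
<< ok
>> boxtree.listout(p: /)
<< []
>> boxtree.pen(p: /stewi, c: femu_or)
<< created
>> boxtree.relocate(s: /stewi, d: /sidrul)
<< ok


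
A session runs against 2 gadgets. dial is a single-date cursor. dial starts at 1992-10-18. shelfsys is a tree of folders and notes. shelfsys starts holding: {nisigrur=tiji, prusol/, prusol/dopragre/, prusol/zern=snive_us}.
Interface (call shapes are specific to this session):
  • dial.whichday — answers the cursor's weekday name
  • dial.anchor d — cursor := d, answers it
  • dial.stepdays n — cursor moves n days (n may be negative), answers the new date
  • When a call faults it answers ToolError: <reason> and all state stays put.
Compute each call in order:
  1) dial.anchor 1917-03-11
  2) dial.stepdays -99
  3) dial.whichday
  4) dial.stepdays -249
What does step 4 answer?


Answer: 1916-03-28

Derivation:
→ dial.anchor(d=1917-03-11)
← 1917-03-11
→ dial.stepdays(n=-99)
← 1916-12-02
→ dial.whichday()
← Saturday
→ dial.stepdays(n=-249)
← 1916-03-28


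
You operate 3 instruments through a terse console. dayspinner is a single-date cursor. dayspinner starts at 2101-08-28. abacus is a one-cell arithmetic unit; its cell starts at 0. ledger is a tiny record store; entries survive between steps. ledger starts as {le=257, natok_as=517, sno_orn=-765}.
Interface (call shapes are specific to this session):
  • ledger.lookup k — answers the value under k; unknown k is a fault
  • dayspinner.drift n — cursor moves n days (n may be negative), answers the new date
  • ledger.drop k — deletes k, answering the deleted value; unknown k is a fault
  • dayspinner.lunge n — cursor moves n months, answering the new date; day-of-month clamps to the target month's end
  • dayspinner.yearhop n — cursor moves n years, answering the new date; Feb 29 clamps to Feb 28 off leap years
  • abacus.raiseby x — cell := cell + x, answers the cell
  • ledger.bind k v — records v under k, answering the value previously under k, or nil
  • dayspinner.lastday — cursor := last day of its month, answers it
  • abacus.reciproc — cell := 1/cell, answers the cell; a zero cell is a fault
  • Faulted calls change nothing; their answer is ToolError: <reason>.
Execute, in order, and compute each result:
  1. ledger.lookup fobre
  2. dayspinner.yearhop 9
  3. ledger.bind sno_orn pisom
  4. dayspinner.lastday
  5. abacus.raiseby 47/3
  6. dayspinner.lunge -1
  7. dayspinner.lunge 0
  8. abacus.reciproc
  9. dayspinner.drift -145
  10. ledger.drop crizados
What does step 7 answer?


Answer: 2110-07-31

Derivation:
% 1. ledger.lookup(fobre) : ToolError: no such key fobre
% 2. dayspinner.yearhop(9) : 2110-08-28
% 3. ledger.bind(sno_orn, pisom) : -765
% 4. dayspinner.lastday() : 2110-08-31
% 5. abacus.raiseby(47/3) : 47/3
% 6. dayspinner.lunge(-1) : 2110-07-31
% 7. dayspinner.lunge(0) : 2110-07-31
% 8. abacus.reciproc() : 3/47
% 9. dayspinner.drift(-145) : 2110-03-08
% 10. ledger.drop(crizados) : ToolError: no such key crizados
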